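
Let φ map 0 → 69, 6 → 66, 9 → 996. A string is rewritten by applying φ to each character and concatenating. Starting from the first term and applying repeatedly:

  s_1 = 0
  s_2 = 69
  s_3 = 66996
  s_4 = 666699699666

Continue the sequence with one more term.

6666666699699666996996666666

Rewriting each symbol of 666699699666: 6→66, 6→66, 6→66, 6→66, 9→996, 9→996, 6→66, 9→996, 9→996, 6→66, 6→66, 6→66, which concatenates to 66 66 66 66 996 996 66 996 996 66 66 66.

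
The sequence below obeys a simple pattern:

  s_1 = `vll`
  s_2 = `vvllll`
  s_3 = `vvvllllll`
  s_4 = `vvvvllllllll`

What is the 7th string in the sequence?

Term n consists of n v's, followed by 2n l's (n = 1, 2, …).
For term 7, n = 7, so the run lengths are 7, 14.

vvvvvvvllllllllllllll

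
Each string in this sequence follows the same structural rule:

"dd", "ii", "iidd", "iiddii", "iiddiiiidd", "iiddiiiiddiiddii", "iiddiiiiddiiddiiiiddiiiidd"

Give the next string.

Each term (from the third on) is the previous term followed by the one before it: term 3 = ii·dd = iidd.
So term 8 is iiddiiiiddiiddiiiiddiiiidd·iiddiiiiddiiddii.

iiddiiiiddiiddiiiiddiiiiddiiddiiiiddiiddii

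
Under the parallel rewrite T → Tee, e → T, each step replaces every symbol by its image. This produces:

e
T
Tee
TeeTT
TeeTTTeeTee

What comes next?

Expanding TeeTTTeeTee: T→Tee, e→T, e→T, T→Tee, T→Tee, T→Tee, e→T, e→T, T→Tee, e→T, e→T. Concatenated: Tee T T Tee Tee Tee T T Tee T T.

TeeTTTeeTeeTeeTTTeeTT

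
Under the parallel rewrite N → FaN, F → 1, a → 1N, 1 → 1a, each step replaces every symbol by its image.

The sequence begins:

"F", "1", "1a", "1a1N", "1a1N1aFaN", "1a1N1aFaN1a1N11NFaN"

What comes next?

Applying the rule to each of the 19 symbols of 1a1N1aFaN1a1N11NFaN gives the pieces 1a 1N 1a FaN 1a 1N 1 1N FaN 1a 1N 1a FaN 1a 1a FaN 1 1N FaN, which concatenate to the answer.

1a1N1aFaN1a1N11NFaN1a1N1aFaN1a1aFaN11NFaN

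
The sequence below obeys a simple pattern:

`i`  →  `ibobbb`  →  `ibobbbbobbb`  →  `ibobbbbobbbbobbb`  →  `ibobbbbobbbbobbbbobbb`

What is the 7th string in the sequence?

The strings grow by a fixed suffix bobbb each time.
From ibobbbbobbbbobbbbobbb, 2 further steps: ibobbbbobbbbobbbbobbb → ibobbbbobbbbobbbbobbbbobbb → (answer).

ibobbbbobbbbobbbbobbbbobbbbobbb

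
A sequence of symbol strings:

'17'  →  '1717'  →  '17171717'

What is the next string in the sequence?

s(k+1) = s(k)·s(k) — each term doubles the last.
Doubling 17171717:

1717171717171717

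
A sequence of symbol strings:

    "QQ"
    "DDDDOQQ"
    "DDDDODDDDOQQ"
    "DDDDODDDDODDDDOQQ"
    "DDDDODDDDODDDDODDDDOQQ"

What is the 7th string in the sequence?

DDDDODDDDODDDDODDDDODDDDODDDDOQQ

Every step adds DDDDO at the front: s(k+1) = DDDDO·s(k).
From DDDDODDDDODDDDODDDDOQQ, 2 further steps: DDDDODDDDODDDDODDDDOQQ → DDDDODDDDODDDDODDDDODDDDOQQ → (answer).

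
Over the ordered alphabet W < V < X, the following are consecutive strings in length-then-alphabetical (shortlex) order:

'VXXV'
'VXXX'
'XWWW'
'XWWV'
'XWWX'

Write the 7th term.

Continuing the enumeration 2 steps past XWWX: XWWX → XWVW → (answer).

XWVV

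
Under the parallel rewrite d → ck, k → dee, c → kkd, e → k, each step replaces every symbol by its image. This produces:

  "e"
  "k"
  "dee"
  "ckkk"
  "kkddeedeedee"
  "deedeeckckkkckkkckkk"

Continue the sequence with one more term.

ckkkckkkkkddeekkddeedeedeekkddeedeedeekkddeedeedee

φ(deedeeckckkkckkkckkk) expands symbol-by-symbol to ck k k ck k k kkd dee kkd dee dee dee kkd dee dee dee kkd dee dee dee; joining the 20 pieces gives the next term.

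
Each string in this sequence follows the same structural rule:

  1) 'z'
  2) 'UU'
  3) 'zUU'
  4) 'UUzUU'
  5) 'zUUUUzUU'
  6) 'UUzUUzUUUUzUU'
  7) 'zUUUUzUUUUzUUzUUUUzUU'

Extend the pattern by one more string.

UUzUUzUUUUzUUzUUUUzUUUUzUUzUUUUzUU

This is a Fibonacci-style word recurrence s(k) = s(k−2)·s(k−1): e.g. z·UU = zUU.
Continuing: UUzUUzUUUUzUU · zUUUUzUUUUzUUzUUUUzUU gives term 8.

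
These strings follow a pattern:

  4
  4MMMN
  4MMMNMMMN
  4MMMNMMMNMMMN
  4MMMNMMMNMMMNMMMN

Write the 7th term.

Every step adds MMMN to the end: s(k+1) = s(k)·MMMN.
From 4MMMNMMMNMMMNMMMN, 2 further steps: 4MMMNMMMNMMMNMMMN → 4MMMNMMMNMMMNMMMNMMMN → (answer).

4MMMNMMMNMMMNMMMNMMMNMMMN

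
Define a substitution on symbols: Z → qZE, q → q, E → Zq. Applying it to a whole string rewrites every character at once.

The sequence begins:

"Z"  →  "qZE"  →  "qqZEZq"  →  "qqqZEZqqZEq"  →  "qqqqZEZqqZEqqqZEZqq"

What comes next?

Applying the rule to each of the 19 symbols of qqqqZEZqqZEqqqZEZqq gives the pieces q q q q qZE Zq qZE q q qZE Zq q q q qZE Zq qZE q q, which concatenate to the answer.

qqqqqZEZqqZEqqqZEZqqqqqZEZqqZEqq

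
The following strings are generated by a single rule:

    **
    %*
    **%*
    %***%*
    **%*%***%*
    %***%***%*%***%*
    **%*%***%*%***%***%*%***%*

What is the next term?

%***%***%*%***%***%*%***%*%***%***%*%***%*

From term 3 onward, concatenate the second-to-last term with the last: **·%* = **%*, %*·**%* = %***%*, …
The next term joins %***%***%*%***%* and **%*%***%*%***%***%*%***%*.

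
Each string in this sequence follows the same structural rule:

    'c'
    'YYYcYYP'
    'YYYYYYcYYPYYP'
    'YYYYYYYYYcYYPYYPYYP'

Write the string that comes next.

Each term wraps the previous one in YYY on the left and YYP on the right.
One more step from YYYYYYYYYcYYPYYPYYP gives the answer.

YYYYYYYYYYYYcYYPYYPYYPYYP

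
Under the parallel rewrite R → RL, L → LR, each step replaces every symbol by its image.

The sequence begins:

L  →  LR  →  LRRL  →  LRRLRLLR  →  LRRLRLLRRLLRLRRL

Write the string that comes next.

LRRLRLLRRLLRLRRLRLLRLRRLLRRLRLLR

Replace each of the 16 characters of LRRLRLLRRLLRLRRL in place — LR RL RL LR RL LR LR RL RL LR LR RL LR RL RL LR — and concatenate.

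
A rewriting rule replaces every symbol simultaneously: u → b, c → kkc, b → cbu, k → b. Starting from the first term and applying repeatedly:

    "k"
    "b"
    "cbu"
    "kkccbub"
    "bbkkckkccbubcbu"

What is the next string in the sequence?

cbucbubbkkcbbkkckkccbubcbukkccbub

φ(bbkkckkccbubcbu) expands symbol-by-symbol to cbu cbu b b kkc b b kkc kkc cbu b cbu kkc cbu b; joining the 15 pieces gives the next term.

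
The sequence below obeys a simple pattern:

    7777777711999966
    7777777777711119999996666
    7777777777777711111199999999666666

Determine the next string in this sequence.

Reading off run lengths: 7 runs 8, 11, 14; 1 runs 2, 4, 6; 9 runs 4, 6, 8; 6 runs 2, 4, 6 — each is linear in n, where the shown terms are n = 2, 3, 4.
At n = 5 the blocks have lengths 17, 8, 10, 8.

7777777777777777711111111999999999966666666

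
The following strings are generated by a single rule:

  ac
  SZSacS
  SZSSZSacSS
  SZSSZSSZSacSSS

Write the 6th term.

Every step adds SZS to the front and S to the end of the previous string.
From SZSSZSSZSacSSS, 2 further steps: SZSSZSSZSacSSS → SZSSZSSZSSZSacSSSS → (answer).

SZSSZSSZSSZSSZSacSSSSS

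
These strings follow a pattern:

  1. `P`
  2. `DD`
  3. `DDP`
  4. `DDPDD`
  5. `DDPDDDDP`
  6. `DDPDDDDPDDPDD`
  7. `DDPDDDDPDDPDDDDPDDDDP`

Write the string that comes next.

DDPDDDDPDDPDDDDPDDDDPDDPDDDDPDDPDD

From term 3 onward, concatenate the last term with the second-to-last: DD·P = DDP, DDP·DD = DDPDD, …
So term 8 is DDPDDDDPDDPDDDDPDDDDP·DDPDDDDPDDPDD.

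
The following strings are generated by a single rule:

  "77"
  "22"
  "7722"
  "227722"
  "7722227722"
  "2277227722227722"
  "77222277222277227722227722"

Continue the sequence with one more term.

This is a Fibonacci-style word recurrence s(k) = s(k−2)·s(k−1): e.g. 77·22 = 7722.
The next term joins 2277227722227722 and 77222277222277227722227722.

227722772222772277222277222277227722227722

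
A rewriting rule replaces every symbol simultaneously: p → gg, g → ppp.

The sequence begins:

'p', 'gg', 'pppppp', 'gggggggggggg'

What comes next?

pppppppppppppppppppppppppppppppppppp

Apply φ to gggggggggggg symbol by symbol: g→ppp, g→ppp, g→ppp, g→ppp, g→ppp, g→ppp, g→ppp, g→ppp, g→ppp, g→ppp, g→ppp, g→ppp; joined: ppp ppp ppp ppp ppp ppp ppp ppp ppp ppp ppp ppp.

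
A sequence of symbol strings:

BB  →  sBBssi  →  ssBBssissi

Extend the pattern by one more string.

sssBBssississi

Each term wraps the previous one in s on the left and ssi on the right.
One more step from ssBBssissi gives the answer.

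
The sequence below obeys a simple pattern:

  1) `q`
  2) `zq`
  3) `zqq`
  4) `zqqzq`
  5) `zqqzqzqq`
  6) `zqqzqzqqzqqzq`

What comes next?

This is a Fibonacci-style word recurrence s(k) = s(k−1)·s(k−2): e.g. zq·q = zqq.
So term 7 is zqqzqzqqzqqzq·zqqzqzqq.

zqqzqzqqzqqzqzqqzqzqq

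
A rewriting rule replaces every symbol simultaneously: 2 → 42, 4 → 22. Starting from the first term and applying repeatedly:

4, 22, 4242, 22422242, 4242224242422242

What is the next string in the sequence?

φ(4242224242422242) expands symbol-by-symbol to 22 42 22 42 42 42 22 42 22 42 22 42 42 42 22 42; joining the 16 pieces gives the next term.

22422242424222422242224242422242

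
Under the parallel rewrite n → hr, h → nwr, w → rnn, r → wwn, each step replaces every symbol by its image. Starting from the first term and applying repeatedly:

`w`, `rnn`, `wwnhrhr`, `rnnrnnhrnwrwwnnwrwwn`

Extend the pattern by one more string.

Replace each of the 20 characters of rnnrnnhrnwrwwnnwrwwn in place — wwn hr hr wwn hr hr nwr wwn hr rnn wwn rnn rnn hr hr rnn wwn rnn rnn hr — and concatenate.

wwnhrhrwwnhrhrnwrwwnhrrnnwwnrnnrnnhrhrrnnwwnrnnrnnhr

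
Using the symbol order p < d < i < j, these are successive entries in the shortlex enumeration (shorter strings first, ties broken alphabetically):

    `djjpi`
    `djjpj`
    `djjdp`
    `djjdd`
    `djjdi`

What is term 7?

Stepping forward 2 times from djjdi: djjdi → djjdj, then the target.

djjip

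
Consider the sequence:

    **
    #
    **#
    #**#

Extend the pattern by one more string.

This is a Fibonacci-style word recurrence s(k) = s(k−2)·s(k−1): e.g. **·# = **#.
The next term joins **# and #**#.

**##**#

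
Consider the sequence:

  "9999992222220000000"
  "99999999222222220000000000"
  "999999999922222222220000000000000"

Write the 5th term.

The n-th term is 2n+2 9's then 2n+2 2's then 3n+1 0's, where the shown terms are n = 2, 3, 4.
Setting n = 6 gives 14, 14, 19 characters in each block.

99999999999999222222222222220000000000000000000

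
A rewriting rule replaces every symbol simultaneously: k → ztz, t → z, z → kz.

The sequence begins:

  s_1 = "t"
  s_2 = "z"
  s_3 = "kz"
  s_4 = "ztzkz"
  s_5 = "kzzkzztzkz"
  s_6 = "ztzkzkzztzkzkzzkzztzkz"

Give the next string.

Replace each of the 22 characters of ztzkzkzztzkzkzzkzztzkz in place — kz z kz ztz kz ztz kz kz z kz ztz kz ztz kz kz ztz kz kz z kz ztz kz — and concatenate.

kzzkzztzkzztzkzkzzkzztzkzztzkzkzztzkzkzzkzztzkz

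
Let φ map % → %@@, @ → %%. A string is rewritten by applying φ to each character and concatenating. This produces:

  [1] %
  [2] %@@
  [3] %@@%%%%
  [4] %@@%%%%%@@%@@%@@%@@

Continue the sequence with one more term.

Rewriting the 19 symbols of %@@%%%%%@@%@@%@@%@@ one by one yields %@@ %% %% %@@ %@@ %@@ %@@ %@@ %% %% %@@ %% %% %@@ %% %% %@@ %% %%; concatenated:

%@@%%%%%@@%@@%@@%@@%@@%%%%%@@%%%%%@@%%%%%@@%%%%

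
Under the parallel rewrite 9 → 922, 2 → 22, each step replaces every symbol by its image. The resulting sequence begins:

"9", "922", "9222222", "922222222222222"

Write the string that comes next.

9222222222222222222222222222222

φ(922222222222222) expands symbol-by-symbol to 922 22 22 22 22 22 22 22 22 22 22 22 22 22 22; joining the 15 pieces gives the next term.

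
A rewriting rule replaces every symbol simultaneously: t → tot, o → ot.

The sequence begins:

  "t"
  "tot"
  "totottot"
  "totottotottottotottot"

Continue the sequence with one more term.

φ(totottotottottotottot) expands symbol-by-symbol to tot ot tot ot tot tot ot tot ot tot tot ot tot tot ot tot ot tot tot ot tot; joining the 21 pieces gives the next term.

totottotottottotottotottottotottottotottotottottotottot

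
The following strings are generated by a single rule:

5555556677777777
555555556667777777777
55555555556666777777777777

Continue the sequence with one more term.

5555555555556666677777777777777

Term n consists of 2n 5's, followed by n-1 6's, followed by 2n+2 7's, where the shown terms are n = 3, 4, 5.
For the next term, n = 6, so the run lengths are 12, 5, 14.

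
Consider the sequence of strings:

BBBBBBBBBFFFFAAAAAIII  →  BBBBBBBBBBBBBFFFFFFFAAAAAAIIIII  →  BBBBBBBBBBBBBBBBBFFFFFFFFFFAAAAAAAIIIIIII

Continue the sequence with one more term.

Each string has the form B^{4n+1} F^{3n-2} A^{n+3} I^{2n-1}, where the shown terms are n = 2, 3, 4.
Setting n = 5 gives 21, 13, 8, 9 characters in each block.

BBBBBBBBBBBBBBBBBBBBBFFFFFFFFFFFFFAAAAAAAAIIIIIIIII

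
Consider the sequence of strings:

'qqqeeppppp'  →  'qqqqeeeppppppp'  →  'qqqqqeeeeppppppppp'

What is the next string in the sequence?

qqqqqqeeeeeppppppppppp

Each string has the form q^{n+1} e^{n} p^{2n+1}, where the shown terms are n = 2, 3, 4.
For the next term, n = 5, so the run lengths are 6, 5, 11.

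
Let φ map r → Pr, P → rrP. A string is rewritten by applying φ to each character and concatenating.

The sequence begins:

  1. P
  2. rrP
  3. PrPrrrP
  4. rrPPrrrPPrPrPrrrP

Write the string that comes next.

PrPrrrPrrPPrPrPrrrPrrPPrrrPPrrrPPrPrPrrrP

φ(rrPPrrrPPrPrPrrrP) expands symbol-by-symbol to Pr Pr rrP rrP Pr Pr Pr rrP rrP Pr rrP Pr rrP Pr Pr Pr rrP; joining the 17 pieces gives the next term.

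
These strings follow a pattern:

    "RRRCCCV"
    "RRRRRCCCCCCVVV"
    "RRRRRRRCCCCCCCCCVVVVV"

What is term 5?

Reading off run lengths: R runs 3, 5, 7; C runs 3, 6, 9; V runs 1, 3, 5 — each is linear in n (n = 1, 2, …).
At n = 5 the blocks have lengths 11, 15, 9.

RRRRRRRRRRRCCCCCCCCCCCCCCCVVVVVVVVV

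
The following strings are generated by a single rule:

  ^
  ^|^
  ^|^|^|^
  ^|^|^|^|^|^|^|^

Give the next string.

Every step duplicates the string with '|' between the halves.
Doubling ^|^|^|^|^|^|^|^ with '|' between the halves:

^|^|^|^|^|^|^|^|^|^|^|^|^|^|^|^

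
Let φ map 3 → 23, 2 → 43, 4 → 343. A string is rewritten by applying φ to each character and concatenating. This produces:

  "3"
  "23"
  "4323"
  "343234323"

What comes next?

Apply φ to 343234323 symbol by symbol: 3→23, 4→343, 3→23, 2→43, 3→23, 4→343, 3→23, 2→43, 3→23; joined: 23 343 23 43 23 343 23 43 23.

23343234323343234323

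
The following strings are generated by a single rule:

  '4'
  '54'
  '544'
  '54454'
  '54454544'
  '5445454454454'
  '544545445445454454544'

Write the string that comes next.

From term 3 onward, concatenate the last term with the second-to-last: 54·4 = 544, 544·54 = 54454, …
Continuing: 544545445445454454544 · 5445454454454 gives term 8.

5445454454454544545445445454454454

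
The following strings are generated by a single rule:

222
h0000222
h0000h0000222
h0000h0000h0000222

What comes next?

The strings grow by a fixed prefix h0000 each time.
One more step from h0000h0000h0000222 gives the answer.

h0000h0000h0000h0000222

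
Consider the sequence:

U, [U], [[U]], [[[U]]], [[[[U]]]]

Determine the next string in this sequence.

[[[[[U]]]]]

Each term wraps the previous one in [ on the left and ] on the right.
So the next term is [·[[[[U]]]]·].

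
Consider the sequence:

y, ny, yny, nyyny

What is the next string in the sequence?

This is a Fibonacci-style word recurrence s(k) = s(k−2)·s(k−1): e.g. y·ny = yny.
So term 5 is yny·nyyny.

ynynyyny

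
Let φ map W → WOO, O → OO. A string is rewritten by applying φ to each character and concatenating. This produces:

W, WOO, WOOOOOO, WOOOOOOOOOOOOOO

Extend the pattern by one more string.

Replace each of the 15 characters of WOOOOOOOOOOOOOO in place — WOO OO OO OO OO OO OO OO OO OO OO OO OO OO OO — and concatenate.

WOOOOOOOOOOOOOOOOOOOOOOOOOOOOOO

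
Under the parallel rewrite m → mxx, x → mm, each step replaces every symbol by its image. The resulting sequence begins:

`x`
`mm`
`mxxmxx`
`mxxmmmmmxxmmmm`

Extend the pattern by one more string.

Rewriting the 14 symbols of mxxmmmmmxxmmmm one by one yields mxx mm mm mxx mxx mxx mxx mxx mm mm mxx mxx mxx mxx; concatenated:

mxxmmmmmxxmxxmxxmxxmxxmmmmmxxmxxmxxmxx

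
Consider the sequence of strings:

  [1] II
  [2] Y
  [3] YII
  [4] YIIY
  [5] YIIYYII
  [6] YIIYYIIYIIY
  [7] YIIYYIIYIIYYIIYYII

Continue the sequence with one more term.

From term 3 onward, concatenate the last term with the second-to-last: Y·II = YII, YII·Y = YIIY, …
The next term joins YIIYYIIYIIYYIIYYII and YIIYYIIYIIY.

YIIYYIIYIIYYIIYYIIYIIYYIIYIIY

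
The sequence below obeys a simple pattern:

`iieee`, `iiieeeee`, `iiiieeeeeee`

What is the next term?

iiiiieeeeeeeee

Term n consists of n i's, followed by 2n-1 e's, where the shown terms are n = 2, 3, 4.
Setting n = 5 gives 5, 9 characters in each block.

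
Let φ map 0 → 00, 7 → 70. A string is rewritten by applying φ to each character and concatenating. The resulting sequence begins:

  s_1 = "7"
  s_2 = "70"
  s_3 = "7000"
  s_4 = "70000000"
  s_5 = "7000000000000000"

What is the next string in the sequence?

Rewriting the 16 symbols of 7000000000000000 one by one yields 70 00 00 00 00 00 00 00 00 00 00 00 00 00 00 00; concatenated:

70000000000000000000000000000000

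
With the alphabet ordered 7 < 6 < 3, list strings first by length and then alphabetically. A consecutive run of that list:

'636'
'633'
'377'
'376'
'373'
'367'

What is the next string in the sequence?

366

The successor of 367 increments the rightmost position that isn't already 3 and resets every position after it to 7.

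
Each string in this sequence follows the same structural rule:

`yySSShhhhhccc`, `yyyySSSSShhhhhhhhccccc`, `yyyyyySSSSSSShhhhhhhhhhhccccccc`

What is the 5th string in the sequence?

yyyyyyyyyySSSSSSSSSSShhhhhhhhhhhhhhhhhccccccccccc

Reading off run lengths: y runs 2, 4, 6; S runs 3, 5, 7; h runs 5, 8, 11; c runs 3, 5, 7 — each is linear in n (n = 1, 2, …).
Setting n = 5 gives 10, 11, 17, 11 characters in each block.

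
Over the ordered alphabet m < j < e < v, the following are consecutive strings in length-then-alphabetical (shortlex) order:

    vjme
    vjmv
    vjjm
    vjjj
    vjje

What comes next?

vjjv

Find the rightmost character of vjje below v, bump it to the next letter, and reset everything to its right to m.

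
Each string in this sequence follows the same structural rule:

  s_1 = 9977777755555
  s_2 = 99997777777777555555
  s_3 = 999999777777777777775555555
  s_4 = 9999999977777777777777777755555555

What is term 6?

999999999999777777777777777777777777775555555555

Term n consists of 2n-2 9's, followed by 4n-2 7's, followed by n+3 5's, where the shown terms are n = 2, 3, 4, 5.
Setting n = 7 gives 12, 26, 10 characters in each block.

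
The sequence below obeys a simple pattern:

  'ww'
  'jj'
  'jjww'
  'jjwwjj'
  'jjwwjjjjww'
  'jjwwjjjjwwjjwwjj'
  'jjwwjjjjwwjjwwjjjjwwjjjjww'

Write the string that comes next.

jjwwjjjjwwjjwwjjjjwwjjjjwwjjwwjjjjwwjjwwjj

This is a Fibonacci-style word recurrence s(k) = s(k−1)·s(k−2): e.g. jj·ww = jjww.
The next term joins jjwwjjjjwwjjwwjjjjwwjjjjww and jjwwjjjjwwjjwwjj.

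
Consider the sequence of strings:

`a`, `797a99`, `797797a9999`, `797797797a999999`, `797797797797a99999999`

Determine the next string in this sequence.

797797797797797a9999999999

s(k+1) = 797·s(k)·99, so each term gains 797 as a prefix and 99 as a suffix.
So the next term is 797·797797797797a99999999·99.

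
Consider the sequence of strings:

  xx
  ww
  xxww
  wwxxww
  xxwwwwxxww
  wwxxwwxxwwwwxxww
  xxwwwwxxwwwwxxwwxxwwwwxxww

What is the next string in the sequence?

wwxxwwxxwwwwxxwwxxwwwwxxwwwwxxwwxxwwwwxxww

Each term (from the third on) is the two preceding terms concatenated in order: term 3 = xx·ww = xxww.
So term 8 is wwxxwwxxwwwwxxww·xxwwwwxxwwwwxxwwxxwwwwxxww.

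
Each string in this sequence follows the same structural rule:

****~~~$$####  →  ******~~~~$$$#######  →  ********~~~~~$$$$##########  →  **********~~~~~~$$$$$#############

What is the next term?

************~~~~~~~$$$$$$################

The n-th term is 2n+2 *'s then n+2 ~'s then n+1 $'s then 3n+1 #'s (n = 1, 2, …).
At n = 5 the blocks have lengths 12, 7, 6, 16.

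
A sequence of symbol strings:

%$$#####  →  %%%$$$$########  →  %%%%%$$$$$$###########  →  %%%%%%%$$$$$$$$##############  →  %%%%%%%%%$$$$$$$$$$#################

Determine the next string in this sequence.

%%%%%%%%%%%$$$$$$$$$$$$####################

Term n consists of 2n-1 %'s, followed by 2n $'s, followed by 3n+2 #'s (n = 1, 2, …).
At n = 6 the blocks have lengths 11, 12, 20.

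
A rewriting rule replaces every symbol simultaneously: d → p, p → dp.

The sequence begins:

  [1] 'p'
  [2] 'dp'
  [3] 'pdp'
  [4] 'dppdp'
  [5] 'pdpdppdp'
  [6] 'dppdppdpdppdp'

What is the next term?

φ(dppdppdpdppdp) expands symbol-by-symbol to p dp dp p dp dp p dp p dp dp p dp; joining the 13 pieces gives the next term.

pdpdppdpdppdppdpdppdp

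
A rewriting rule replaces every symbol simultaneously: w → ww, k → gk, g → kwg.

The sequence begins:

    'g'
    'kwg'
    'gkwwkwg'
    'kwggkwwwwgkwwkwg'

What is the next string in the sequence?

Rewriting the 16 symbols of kwggkwwwwgkwwkwg one by one yields gk ww kwg kwg gk ww ww ww ww kwg gk ww ww gk ww kwg; concatenated:

gkwwkwgkwggkwwwwwwwwkwggkwwwwgkwwkwg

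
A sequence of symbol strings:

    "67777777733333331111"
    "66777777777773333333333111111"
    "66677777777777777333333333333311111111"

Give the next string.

66667777777777777777733333333333333331111111111

The n-th term is n-1 6's then 3n+2 7's then 3n+1 3's then 2n 1's, where the shown terms are n = 2, 3, 4.
For the next term, n = 5, so the run lengths are 4, 17, 16, 10.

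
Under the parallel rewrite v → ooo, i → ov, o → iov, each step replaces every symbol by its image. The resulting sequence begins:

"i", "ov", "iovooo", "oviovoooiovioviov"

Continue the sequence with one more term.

Applying the rule to each of the 17 symbols of oviovoooiovioviov gives the pieces iov ooo ov iov ooo iov iov iov ov iov ooo ov iov ooo ov iov ooo, which concatenate to the answer.

iovooooviovoooiovioviovoviovooooviovooooviovooo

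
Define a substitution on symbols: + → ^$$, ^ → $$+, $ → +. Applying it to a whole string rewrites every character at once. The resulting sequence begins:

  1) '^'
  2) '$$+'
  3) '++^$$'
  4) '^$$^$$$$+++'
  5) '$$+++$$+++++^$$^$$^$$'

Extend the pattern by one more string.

Rewriting the 21 symbols of $$+++$$+++++^$$^$$^$$ one by one yields + + ^$$ ^$$ ^$$ + + ^$$ ^$$ ^$$ ^$$ ^$$ $$+ + + $$+ + + $$+ + +; concatenated:

++^$$^$$^$$++^$$^$$^$$^$$^$$$$+++$$+++$$+++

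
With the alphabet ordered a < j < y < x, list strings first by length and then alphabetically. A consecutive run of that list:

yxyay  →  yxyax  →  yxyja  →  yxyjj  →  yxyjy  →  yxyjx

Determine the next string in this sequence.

Treat yxyjx as a base-4 numeral over the given alphabet and add one, carrying through any trailing x's.

yxyya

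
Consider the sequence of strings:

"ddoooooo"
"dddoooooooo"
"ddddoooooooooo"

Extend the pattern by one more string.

Each string has the form d^{n-1} o^{2n}, where the shown terms are n = 3, 4, 5.
Setting n = 6 gives 5, 12 characters in each block.

dddddoooooooooooo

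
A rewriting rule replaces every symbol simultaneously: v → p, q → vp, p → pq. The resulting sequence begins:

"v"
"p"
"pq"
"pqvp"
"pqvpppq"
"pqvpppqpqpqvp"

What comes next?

pqvpppqpqpqvppqvppqvpppq

φ(pqvpppqpqpqvp) expands symbol-by-symbol to pq vp p pq pq pq vp pq vp pq vp p pq; joining the 13 pieces gives the next term.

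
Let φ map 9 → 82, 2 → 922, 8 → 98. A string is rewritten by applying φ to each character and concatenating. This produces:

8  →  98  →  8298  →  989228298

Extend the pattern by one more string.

829882922922989228298

Rewriting each symbol of 989228298: 9→82, 8→98, 9→82, 2→922, 2→922, 8→98, 2→922, 9→82, 8→98, which concatenates to 82 98 82 922 922 98 922 82 98.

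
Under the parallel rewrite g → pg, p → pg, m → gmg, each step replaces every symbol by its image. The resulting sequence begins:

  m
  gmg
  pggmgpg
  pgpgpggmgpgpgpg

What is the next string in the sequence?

pgpgpgpgpgpgpggmgpgpgpgpgpgpgpg

Replace each of the 15 characters of pgpgpggmgpgpgpg in place — pg pg pg pg pg pg pg gmg pg pg pg pg pg pg pg — and concatenate.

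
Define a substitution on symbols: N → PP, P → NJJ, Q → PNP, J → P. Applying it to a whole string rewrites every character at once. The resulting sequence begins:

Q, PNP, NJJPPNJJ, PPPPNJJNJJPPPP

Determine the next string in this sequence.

NJJNJJNJJNJJPPPPPPPPNJJNJJNJJNJJ

Replace each of the 14 characters of PPPPNJJNJJPPPP in place — NJJ NJJ NJJ NJJ PP P P PP P P NJJ NJJ NJJ NJJ — and concatenate.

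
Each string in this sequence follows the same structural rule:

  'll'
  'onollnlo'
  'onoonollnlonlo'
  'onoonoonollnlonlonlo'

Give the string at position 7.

onoonoonoonoonoonollnlonlonlonlonlonlo

Every step adds ono to the front and nlo to the end of the previous string.
From onoonoonollnlonlonlo, 3 further steps: onoonoonollnlonlonlo → onoonoonoonollnlonlonlonlo → onoonoonoonoonollnlonlonlonlonlo → (answer).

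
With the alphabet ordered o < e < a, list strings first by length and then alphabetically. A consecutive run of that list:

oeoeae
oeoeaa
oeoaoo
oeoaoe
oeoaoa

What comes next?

oeoaeo

The successor of oeoaoa increments the rightmost position that isn't already a and resets every position after it to o.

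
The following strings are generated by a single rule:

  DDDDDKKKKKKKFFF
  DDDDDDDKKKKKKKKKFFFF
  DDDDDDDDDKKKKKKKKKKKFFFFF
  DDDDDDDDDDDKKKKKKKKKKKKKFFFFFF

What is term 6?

DDDDDDDDDDDDDDDKKKKKKKKKKKKKKKKKFFFFFFFF

Term n consists of 2n-1 D's, followed by 2n+1 K's, followed by n F's, where the shown terms are n = 3, 4, 5, 6.
At n = 8 the blocks have lengths 15, 17, 8.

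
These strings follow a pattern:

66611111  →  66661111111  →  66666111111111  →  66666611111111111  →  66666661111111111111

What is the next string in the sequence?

66666666111111111111111

The n-th term is n+1 6's then 2n+1 1's, where the shown terms are n = 2, 3, 4, 5, 6.
Setting n = 7 gives 8, 15 characters in each block.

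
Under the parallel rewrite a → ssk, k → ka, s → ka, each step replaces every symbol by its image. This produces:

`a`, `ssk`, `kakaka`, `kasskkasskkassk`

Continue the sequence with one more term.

kasskkakakakasskkakakakasskkakaka

Applying the rule to each of the 15 symbols of kasskkasskkassk gives the pieces ka ssk ka ka ka ka ssk ka ka ka ka ssk ka ka ka, which concatenate to the answer.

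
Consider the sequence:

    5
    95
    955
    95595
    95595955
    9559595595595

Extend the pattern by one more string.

Each term (from the third on) is the previous term followed by the one before it: term 3 = 95·5 = 955.
The next term joins 9559595595595 and 95595955.

955959559559595595955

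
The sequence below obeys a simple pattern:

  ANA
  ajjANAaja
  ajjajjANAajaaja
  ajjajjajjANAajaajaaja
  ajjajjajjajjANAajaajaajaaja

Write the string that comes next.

Each term wraps the previous one in ajj on the left and aja on the right.
Applying this once more to ajjajjajjajjANAajaajaajaaja:

ajjajjajjajjajjANAajaajaajaajaaja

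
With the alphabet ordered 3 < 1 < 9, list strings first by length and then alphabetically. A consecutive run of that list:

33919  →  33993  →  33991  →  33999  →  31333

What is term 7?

Continuing the enumeration 2 steps past 31333: 31333 → 31331 → (answer).

31339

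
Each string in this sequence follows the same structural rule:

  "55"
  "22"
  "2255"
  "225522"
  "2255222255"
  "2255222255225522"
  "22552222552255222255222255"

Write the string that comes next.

This is a Fibonacci-style word recurrence s(k) = s(k−1)·s(k−2): e.g. 22·55 = 2255.
The next term joins 22552222552255222255222255 and 2255222255225522.

225522225522552222552222552255222255225522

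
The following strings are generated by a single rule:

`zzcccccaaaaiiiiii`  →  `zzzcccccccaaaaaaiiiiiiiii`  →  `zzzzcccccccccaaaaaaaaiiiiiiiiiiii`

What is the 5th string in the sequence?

The n-th term is n z's then 2n+1 c's then 2n a's then 3n i's, where the shown terms are n = 2, 3, 4.
For term 5, n = 6, so the run lengths are 6, 13, 12, 18.

zzzzzzcccccccccccccaaaaaaaaaaaaiiiiiiiiiiiiiiiiii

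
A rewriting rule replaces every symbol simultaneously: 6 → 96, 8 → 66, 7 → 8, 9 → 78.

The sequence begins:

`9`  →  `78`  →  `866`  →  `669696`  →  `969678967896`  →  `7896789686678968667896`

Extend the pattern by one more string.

Applying the rule to each of the 22 symbols of 7896789686678968667896 gives the pieces 8 66 78 96 8 66 78 96 66 96 96 8 66 78 96 66 96 96 8 66 78 96, which concatenate to the answer.

8667896866789666969686678966696968667896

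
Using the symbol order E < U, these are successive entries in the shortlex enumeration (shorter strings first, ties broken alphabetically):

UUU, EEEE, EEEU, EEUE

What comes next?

EEUU

Treat EEUE as a base-2 numeral over the given alphabet and add one, carrying through any trailing U's.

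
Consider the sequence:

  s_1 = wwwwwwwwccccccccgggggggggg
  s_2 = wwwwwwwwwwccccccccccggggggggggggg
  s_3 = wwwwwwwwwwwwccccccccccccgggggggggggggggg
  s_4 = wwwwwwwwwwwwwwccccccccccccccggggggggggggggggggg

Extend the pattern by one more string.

Term n consists of 2n+2 w's, followed by 2n+2 c's, followed by 3n+1 g's, where the shown terms are n = 3, 4, 5, 6.
At n = 7 the blocks have lengths 16, 16, 22.

wwwwwwwwwwwwwwwwccccccccccccccccgggggggggggggggggggggg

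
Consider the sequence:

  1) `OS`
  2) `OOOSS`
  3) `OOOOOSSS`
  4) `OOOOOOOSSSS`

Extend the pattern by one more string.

OOOOOOOOOSSSSS

Reading off run lengths: O runs 1, 3, 5, 7; S runs 1, 2, 3, 4 — each is linear in n (n = 1, 2, …).
Setting n = 5 gives 9, 5 characters in each block.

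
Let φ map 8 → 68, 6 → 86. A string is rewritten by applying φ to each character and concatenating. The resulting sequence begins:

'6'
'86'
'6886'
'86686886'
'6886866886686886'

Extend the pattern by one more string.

86686886688686686886866886686886

Replace each of the 16 characters of 6886866886686886 in place — 86 68 68 86 68 86 86 68 68 86 86 68 86 68 68 86 — and concatenate.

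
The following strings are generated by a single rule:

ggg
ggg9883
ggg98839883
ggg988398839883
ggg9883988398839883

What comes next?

Each term is the previous one with 9883 appended.
Applying this once more to ggg9883988398839883:

ggg98839883988398839883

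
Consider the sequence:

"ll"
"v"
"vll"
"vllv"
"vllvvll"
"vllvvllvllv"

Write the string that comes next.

This is a Fibonacci-style word recurrence s(k) = s(k−1)·s(k−2): e.g. v·ll = vll.
So term 7 is vllvvllvllv·vllvvll.

vllvvllvllvvllvvll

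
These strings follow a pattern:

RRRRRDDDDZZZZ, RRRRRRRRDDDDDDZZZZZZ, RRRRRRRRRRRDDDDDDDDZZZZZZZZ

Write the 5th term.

RRRRRRRRRRRRRRRRRDDDDDDDDDDDDZZZZZZZZZZZZ

Each string has the form R^{3n-1} D^{2n} Z^{2n}, where the shown terms are n = 2, 3, 4.
Setting n = 6 gives 17, 12, 12 characters in each block.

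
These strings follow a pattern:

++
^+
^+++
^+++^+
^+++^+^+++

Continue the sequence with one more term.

^+++^+^+++^+++^+

Each term (from the third on) is the previous term followed by the one before it: term 3 = ^+·++ = ^+++.
So term 6 is ^+++^+^+++·^+++^+.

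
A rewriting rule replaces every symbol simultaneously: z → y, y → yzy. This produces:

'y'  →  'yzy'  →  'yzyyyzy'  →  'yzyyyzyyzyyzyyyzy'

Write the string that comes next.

φ(yzyyyzyyzyyzyyyzy) expands symbol-by-symbol to yzy y yzy yzy yzy y yzy yzy y yzy yzy y yzy yzy yzy y yzy; joining the 17 pieces gives the next term.

yzyyyzyyzyyzyyyzyyzyyyzyyzyyyzyyzyyzyyyzy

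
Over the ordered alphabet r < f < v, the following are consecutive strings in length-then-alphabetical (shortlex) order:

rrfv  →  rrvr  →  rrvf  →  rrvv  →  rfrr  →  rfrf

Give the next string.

rfrv

Find the rightmost character of rfrf below v, bump it to the next letter, and reset everything to its right to r.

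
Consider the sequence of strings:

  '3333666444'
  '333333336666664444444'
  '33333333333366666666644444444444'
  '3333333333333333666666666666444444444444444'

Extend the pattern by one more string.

333333333333333333336666666666666664444444444444444444

Reading off run lengths: 3 runs 4, 8, 12, 16; 6 runs 3, 6, 9, 12; 4 runs 3, 7, 11, 15 — each is linear in n (n = 1, 2, …).
For the next term, n = 5, so the run lengths are 20, 15, 19.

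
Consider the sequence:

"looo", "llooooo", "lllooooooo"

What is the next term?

Each string has the form l^{n-1} o^{2n-1}, where the shown terms are n = 2, 3, 4.
At n = 5 the blocks have lengths 4, 9.

llllooooooooo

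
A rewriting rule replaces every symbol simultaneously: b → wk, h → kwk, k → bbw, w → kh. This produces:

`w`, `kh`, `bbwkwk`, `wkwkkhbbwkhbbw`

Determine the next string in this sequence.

khbbwkhbbwbbwkwkwkwkkhbbwkwkwkwkkh

Applying the rule to each of the 14 symbols of wkwkkhbbwkhbbw gives the pieces kh bbw kh bbw bbw kwk wk wk kh bbw kwk wk wk kh, which concatenate to the answer.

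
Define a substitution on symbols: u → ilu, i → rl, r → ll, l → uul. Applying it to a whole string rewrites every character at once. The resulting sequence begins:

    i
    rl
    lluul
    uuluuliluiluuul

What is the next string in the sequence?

Rewriting the 15 symbols of uuluuliluiluuul one by one yields ilu ilu uul ilu ilu uul rl uul ilu rl uul ilu ilu ilu uul; concatenated:

iluiluuuliluiluuulrluulilurluuliluiluiluuul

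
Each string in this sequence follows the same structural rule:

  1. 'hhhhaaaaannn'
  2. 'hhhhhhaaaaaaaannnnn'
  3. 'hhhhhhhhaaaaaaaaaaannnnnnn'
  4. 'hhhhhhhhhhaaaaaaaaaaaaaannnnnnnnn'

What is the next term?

Each string has the form h^{2n+2} a^{3n+2} n^{2n+1} (n = 1, 2, …).
At n = 5 the blocks have lengths 12, 17, 11.

hhhhhhhhhhhhaaaaaaaaaaaaaaaaannnnnnnnnnn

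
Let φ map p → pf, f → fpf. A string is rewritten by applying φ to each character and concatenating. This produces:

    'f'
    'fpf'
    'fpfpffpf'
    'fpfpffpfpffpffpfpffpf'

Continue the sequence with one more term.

Rewriting the 21 symbols of fpfpffpfpffpffpfpffpf one by one yields fpf pf fpf pf fpf fpf pf fpf pf fpf fpf pf fpf fpf pf fpf pf fpf fpf pf fpf; concatenated:

fpfpffpfpffpffpfpffpfpffpffpfpffpffpfpffpfpffpffpfpffpf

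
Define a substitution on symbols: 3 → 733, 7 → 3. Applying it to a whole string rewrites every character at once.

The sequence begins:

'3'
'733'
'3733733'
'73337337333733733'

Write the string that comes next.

37337337333733733373373373337337333733733

φ(73337337333733733) expands symbol-by-symbol to 3 733 733 733 3 733 733 3 733 733 733 3 733 733 3 733 733; joining the 17 pieces gives the next term.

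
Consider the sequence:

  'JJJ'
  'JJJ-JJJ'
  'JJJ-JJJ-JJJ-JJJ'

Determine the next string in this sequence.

s(k+1) = s(k)·-·s(k) — each term doubles the last with '-' between the halves.
So the next term is two copies of JJJ-JJJ-JJJ-JJJ with '-' between the halves.

JJJ-JJJ-JJJ-JJJ-JJJ-JJJ-JJJ-JJJ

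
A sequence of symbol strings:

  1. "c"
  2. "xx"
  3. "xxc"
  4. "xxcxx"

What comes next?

This is a Fibonacci-style word recurrence s(k) = s(k−1)·s(k−2): e.g. xx·c = xxc.
The next term joins xxcxx and xxc.

xxcxxxxc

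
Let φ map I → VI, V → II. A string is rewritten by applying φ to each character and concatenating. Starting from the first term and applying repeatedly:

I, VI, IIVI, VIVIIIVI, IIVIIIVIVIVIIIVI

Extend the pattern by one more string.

φ(IIVIIIVIVIVIIIVI) expands symbol-by-symbol to VI VI II VI VI VI II VI II VI II VI VI VI II VI; joining the 16 pieces gives the next term.

VIVIIIVIVIVIIIVIIIVIIIVIVIVIIIVI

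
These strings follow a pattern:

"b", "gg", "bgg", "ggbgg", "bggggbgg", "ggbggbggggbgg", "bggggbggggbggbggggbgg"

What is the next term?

Each term (from the third on) is the two preceding terms concatenated in order: term 3 = b·gg = bgg.
So term 8 is ggbggbggggbgg·bggggbggggbggbggggbgg.

ggbggbggggbggbggggbggggbggbggggbgg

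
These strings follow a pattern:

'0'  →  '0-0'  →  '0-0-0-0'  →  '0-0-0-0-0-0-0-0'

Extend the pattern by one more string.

Each string is two copies of the previous one joined by '-'.
One more doubling of 0-0-0-0-0-0-0-0 gives the answer.

0-0-0-0-0-0-0-0-0-0-0-0-0-0-0-0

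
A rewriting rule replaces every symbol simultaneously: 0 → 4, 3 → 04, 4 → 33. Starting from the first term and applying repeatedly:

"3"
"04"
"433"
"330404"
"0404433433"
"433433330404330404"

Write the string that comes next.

Applying the rule to each of the 18 symbols of 433433330404330404 gives the pieces 33 04 04 33 04 04 04 04 4 33 4 33 04 04 4 33 4 33, which concatenate to the answer.

33040433040404044334330404433433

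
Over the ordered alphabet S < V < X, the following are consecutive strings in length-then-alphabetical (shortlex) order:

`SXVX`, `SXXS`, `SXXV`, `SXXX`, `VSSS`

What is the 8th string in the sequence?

VSVS

Advancing 3 positions from VSSS through VSSS → VSSV → VSSX reaches term 8.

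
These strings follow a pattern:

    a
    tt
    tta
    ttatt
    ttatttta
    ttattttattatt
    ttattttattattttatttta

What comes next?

From term 3 onward, concatenate the last term with the second-to-last: tt·a = tta, tta·tt = ttatt, …
Continuing: ttattttattattttatttta · ttattttattatt gives term 8.

ttattttattattttattttattattttattatt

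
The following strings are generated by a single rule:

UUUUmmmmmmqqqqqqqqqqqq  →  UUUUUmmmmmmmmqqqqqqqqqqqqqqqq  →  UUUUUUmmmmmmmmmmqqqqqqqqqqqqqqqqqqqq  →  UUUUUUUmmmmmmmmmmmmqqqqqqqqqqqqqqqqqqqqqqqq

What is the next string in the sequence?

The n-th term is n+1 U's then 2n m's then 4n q's, where the shown terms are n = 3, 4, 5, 6.
For the next term, n = 7, so the run lengths are 8, 14, 28.

UUUUUUUUmmmmmmmmmmmmmmqqqqqqqqqqqqqqqqqqqqqqqqqqqq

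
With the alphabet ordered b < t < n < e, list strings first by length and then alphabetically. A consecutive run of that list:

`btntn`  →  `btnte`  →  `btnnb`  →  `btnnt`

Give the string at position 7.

Advancing 3 positions from btnnt through btnnt → btnnn → btnne reaches term 7.

btneb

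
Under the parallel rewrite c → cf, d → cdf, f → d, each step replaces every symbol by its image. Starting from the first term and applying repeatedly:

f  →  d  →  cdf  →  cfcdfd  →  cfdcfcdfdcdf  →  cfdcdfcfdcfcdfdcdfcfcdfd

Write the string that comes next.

Applying the rule to each of the 24 symbols of cfdcdfcfdcfcdfdcdfcfcdfd gives the pieces cf d cdf cf cdf d cf d cdf cf d cf cdf d cdf cf cdf d cf d cf cdf d cdf, which concatenate to the answer.

cfdcdfcfcdfdcfdcdfcfdcfcdfdcdfcfcdfdcfdcfcdfdcdf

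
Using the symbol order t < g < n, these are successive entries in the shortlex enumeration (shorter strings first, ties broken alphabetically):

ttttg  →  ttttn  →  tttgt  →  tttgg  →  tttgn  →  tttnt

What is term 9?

Continuing the enumeration 3 steps past tttnt: tttnt → tttng → tttnn → (answer).

ttgtt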